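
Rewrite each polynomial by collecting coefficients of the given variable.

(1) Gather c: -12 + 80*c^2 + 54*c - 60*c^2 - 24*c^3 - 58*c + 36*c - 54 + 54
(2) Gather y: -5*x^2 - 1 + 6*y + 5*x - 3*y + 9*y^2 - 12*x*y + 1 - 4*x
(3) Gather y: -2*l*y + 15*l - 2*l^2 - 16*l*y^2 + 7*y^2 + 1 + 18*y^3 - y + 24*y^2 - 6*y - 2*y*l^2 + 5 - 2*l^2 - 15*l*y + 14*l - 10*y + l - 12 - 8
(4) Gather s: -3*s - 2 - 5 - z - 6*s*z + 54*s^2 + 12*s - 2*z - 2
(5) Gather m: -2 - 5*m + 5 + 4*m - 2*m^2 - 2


(1) = -24*c^3 + 20*c^2 + 32*c - 12
(2) = -5*x^2 + x + 9*y^2 + y*(3 - 12*x)
(3) = -4*l^2 + 30*l + 18*y^3 + y^2*(31 - 16*l) + y*(-2*l^2 - 17*l - 17) - 14
(4) = 54*s^2 + s*(9 - 6*z) - 3*z - 9
(5) = -2*m^2 - m + 1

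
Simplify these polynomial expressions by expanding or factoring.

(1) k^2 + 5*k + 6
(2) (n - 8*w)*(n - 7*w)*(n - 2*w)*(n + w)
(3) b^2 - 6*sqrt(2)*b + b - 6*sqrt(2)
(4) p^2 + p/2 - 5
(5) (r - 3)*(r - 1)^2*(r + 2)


(1) = (k + 2)*(k + 3)
(2) = n^4 - 16*n^3*w + 69*n^2*w^2 - 26*n*w^3 - 112*w^4
(3) = (b + 1)*(b - 6*sqrt(2))
(4) = (p - 2)*(p + 5/2)
(5) = r^4 - 3*r^3 - 3*r^2 + 11*r - 6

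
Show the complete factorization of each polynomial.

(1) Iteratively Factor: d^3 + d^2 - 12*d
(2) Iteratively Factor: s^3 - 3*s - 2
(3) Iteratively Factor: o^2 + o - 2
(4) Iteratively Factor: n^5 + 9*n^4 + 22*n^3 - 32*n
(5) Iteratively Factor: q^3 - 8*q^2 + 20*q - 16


(1) = (d + 4)*(d^2 - 3*d) = d*(d + 4)*(d - 3)
(2) = (s + 1)*(s^2 - s - 2) = (s + 1)^2*(s - 2)
(3) = (o + 2)*(o - 1)
(4) = (n)*(n^4 + 9*n^3 + 22*n^2 - 32) = n*(n + 2)*(n^3 + 7*n^2 + 8*n - 16) = n*(n - 1)*(n + 2)*(n^2 + 8*n + 16) = n*(n - 1)*(n + 2)*(n + 4)*(n + 4)
(5) = (q - 2)*(q^2 - 6*q + 8) = (q - 2)^2*(q - 4)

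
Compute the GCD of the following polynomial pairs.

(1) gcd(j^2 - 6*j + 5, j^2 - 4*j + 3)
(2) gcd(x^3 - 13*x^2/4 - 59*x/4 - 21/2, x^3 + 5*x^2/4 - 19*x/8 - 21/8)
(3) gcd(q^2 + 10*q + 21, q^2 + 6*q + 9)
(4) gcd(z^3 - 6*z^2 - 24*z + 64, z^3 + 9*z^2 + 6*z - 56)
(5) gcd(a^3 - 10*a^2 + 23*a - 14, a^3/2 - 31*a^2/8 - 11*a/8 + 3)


(1) = gcd((j - 5)*(j - 1), (j - 3)*(j - 1)) = j - 1
(2) = gcd((x - 6)*(x + 1)*(x + 7/4), (x - 3/2)*(x + 1)*(x + 7/4)) = x^2 + 11*x/4 + 7/4
(3) = q + 3
(4) = gcd((z - 8)*(z - 2)*(z + 4), (z - 2)*(z + 4)*(z + 7)) = z^2 + 2*z - 8
(5) = gcd((a - 7)*(a - 2)*(a - 1), (a/2 + 1/2)*(a - 8)*(a - 3/4)) = 1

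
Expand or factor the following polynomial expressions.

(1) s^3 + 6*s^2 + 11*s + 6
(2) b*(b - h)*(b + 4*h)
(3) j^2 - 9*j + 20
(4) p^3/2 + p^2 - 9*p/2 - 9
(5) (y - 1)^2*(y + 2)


(1) = (s + 1)*(s + 2)*(s + 3)
(2) = b^3 + 3*b^2*h - 4*b*h^2
(3) = (j - 5)*(j - 4)
(4) = (p/2 + 1)*(p - 3)*(p + 3)
(5) = y^3 - 3*y + 2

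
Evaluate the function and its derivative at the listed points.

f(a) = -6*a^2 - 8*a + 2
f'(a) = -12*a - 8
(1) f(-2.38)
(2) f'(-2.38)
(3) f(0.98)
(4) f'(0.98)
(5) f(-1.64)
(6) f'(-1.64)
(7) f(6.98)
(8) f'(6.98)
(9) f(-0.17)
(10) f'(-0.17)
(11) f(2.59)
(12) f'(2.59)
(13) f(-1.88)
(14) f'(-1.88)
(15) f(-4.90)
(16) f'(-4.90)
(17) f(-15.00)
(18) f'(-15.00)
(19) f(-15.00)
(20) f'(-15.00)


(1) = -12.95
(2) = 20.56
(3) = -11.60
(4) = -19.76
(5) = -1.02
(6) = 11.68
(7) = -346.16
(8) = -91.76
(9) = 3.19
(10) = -5.96
(11) = -58.97
(12) = -39.08
(13) = -4.17
(14) = 14.56
(15) = -102.86
(16) = 50.80
(17) = -1228.00
(18) = 172.00
(19) = -1228.00
(20) = 172.00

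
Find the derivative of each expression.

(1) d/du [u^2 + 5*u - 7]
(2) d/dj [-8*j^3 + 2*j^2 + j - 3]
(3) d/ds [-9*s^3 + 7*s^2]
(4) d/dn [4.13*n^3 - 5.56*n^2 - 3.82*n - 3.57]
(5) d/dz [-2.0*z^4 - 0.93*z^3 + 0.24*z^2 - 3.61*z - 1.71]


(1) = 2*u + 5
(2) = -24*j^2 + 4*j + 1
(3) = s*(14 - 27*s)
(4) = 12.39*n^2 - 11.12*n - 3.82
(5) = -8.0*z^3 - 2.79*z^2 + 0.48*z - 3.61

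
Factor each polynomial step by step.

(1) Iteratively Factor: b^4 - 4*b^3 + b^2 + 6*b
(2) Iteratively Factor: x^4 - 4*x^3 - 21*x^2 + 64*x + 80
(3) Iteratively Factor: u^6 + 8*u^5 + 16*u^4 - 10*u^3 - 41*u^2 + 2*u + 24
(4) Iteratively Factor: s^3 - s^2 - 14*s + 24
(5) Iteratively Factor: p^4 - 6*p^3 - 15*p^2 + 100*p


(1) = (b)*(b^3 - 4*b^2 + b + 6) = b*(b - 3)*(b^2 - b - 2) = b*(b - 3)*(b + 1)*(b - 2)
(2) = (x - 5)*(x^3 + x^2 - 16*x - 16) = (x - 5)*(x - 4)*(x^2 + 5*x + 4) = (x - 5)*(x - 4)*(x + 1)*(x + 4)
(3) = (u - 1)*(u^5 + 9*u^4 + 25*u^3 + 15*u^2 - 26*u - 24) = (u - 1)*(u + 2)*(u^4 + 7*u^3 + 11*u^2 - 7*u - 12) = (u - 1)*(u + 2)*(u + 4)*(u^3 + 3*u^2 - u - 3) = (u - 1)^2*(u + 2)*(u + 4)*(u^2 + 4*u + 3) = (u - 1)^2*(u + 2)*(u + 3)*(u + 4)*(u + 1)
(4) = (s - 3)*(s^2 + 2*s - 8) = (s - 3)*(s - 2)*(s + 4)
(5) = (p + 4)*(p^3 - 10*p^2 + 25*p) = p*(p + 4)*(p^2 - 10*p + 25) = p*(p - 5)*(p + 4)*(p - 5)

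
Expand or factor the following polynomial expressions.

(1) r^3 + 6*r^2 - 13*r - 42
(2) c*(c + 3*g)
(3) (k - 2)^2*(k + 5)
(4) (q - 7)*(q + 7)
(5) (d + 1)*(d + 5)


(1) = (r - 3)*(r + 2)*(r + 7)
(2) = c^2 + 3*c*g
(3) = k^3 + k^2 - 16*k + 20
(4) = q^2 - 49
(5) = d^2 + 6*d + 5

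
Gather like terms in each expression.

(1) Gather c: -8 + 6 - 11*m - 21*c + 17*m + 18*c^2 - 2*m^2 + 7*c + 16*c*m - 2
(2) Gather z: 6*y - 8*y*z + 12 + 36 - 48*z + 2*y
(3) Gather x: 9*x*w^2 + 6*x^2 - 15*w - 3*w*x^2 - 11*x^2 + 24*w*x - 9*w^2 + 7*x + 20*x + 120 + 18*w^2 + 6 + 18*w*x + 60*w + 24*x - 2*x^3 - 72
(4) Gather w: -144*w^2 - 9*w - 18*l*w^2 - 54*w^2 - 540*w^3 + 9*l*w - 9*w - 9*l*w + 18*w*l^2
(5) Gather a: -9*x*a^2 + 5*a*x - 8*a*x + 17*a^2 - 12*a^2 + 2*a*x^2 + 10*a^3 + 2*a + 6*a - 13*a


(1) = 18*c^2 + c*(16*m - 14) - 2*m^2 + 6*m - 4
(2) = 8*y + z*(-8*y - 48) + 48
(3) = 9*w^2 + 45*w - 2*x^3 + x^2*(-3*w - 5) + x*(9*w^2 + 42*w + 51) + 54
(4) = -540*w^3 + w^2*(-18*l - 198) + w*(18*l^2 - 18)
(5) = 10*a^3 + a^2*(5 - 9*x) + a*(2*x^2 - 3*x - 5)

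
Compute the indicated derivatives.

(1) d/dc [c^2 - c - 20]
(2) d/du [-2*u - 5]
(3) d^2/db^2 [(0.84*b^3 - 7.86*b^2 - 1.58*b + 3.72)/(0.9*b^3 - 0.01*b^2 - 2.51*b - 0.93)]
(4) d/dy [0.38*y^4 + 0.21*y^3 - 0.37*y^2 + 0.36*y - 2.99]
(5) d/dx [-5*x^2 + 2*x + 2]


(1) = 2*c - 1
(2) = -2
(3) = (-12.71808*b^6 + 3.70656*b^5 - 61.85376*b^4 - 88.8148*b^3 - 54.084708*b^2 + 23.689332*b + 40.583712)/(0.729*b^9 - 0.0243*b^8 - 6.09903*b^7 - 2.124361*b^6 + 17.059737*b^5 + 12.415938*b^4 - 13.618079*b^3 - 17.603226*b^2 - 6.512697*b - 0.804357)
(4) = 1.52*y^3 + 0.63*y^2 - 0.74*y + 0.36
(5) = 2 - 10*x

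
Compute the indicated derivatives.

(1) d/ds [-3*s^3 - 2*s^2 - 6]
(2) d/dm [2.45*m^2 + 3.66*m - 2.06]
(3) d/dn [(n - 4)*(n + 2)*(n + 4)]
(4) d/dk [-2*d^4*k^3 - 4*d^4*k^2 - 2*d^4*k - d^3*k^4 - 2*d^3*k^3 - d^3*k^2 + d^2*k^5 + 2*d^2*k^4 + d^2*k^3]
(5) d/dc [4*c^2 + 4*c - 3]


(1) = s*(-9*s - 4)
(2) = 4.9*m + 3.66
(3) = 3*n^2 + 4*n - 16
(4) = d^2*(-6*d^2*k^2 - 8*d^2*k - 2*d^2 - 4*d*k^3 - 6*d*k^2 - 2*d*k + 5*k^4 + 8*k^3 + 3*k^2)
(5) = 8*c + 4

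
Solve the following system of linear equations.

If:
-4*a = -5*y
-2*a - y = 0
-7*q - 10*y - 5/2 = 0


Then:
a = 0
q = -5/14
y = 0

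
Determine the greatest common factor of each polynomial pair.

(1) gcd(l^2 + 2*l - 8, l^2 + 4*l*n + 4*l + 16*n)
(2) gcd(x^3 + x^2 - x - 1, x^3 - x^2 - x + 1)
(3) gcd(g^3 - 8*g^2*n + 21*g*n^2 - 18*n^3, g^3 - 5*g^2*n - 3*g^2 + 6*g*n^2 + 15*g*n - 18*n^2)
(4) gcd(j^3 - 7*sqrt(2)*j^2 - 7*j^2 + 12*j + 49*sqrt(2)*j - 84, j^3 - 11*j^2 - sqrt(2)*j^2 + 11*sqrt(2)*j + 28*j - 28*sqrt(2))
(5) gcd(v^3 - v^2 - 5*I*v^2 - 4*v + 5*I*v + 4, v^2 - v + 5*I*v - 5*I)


(1) = gcd((l - 2)*(l + 4), (l + 4)*(l + 4*n)) = l + 4
(2) = gcd((x - 1)*(x + 1)^2, (x - 1)^2*(x + 1)) = x^2 - 1
(3) = g^2 - 5*g*n + 6*n^2
(4) = gcd((j - 7)*(j - 6*sqrt(2))*(j - sqrt(2)), (j - 7)*(j - 4)*(j - sqrt(2))) = j^2 + j*(-7 - sqrt(2)) + 7*sqrt(2)
(5) = v - 1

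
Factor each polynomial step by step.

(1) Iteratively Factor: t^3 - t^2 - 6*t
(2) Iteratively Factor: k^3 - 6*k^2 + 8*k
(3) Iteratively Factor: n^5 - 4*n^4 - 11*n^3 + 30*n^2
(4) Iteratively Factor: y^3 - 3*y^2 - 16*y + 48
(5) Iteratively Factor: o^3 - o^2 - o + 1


(1) = (t)*(t^2 - t - 6) = t*(t - 3)*(t + 2)
(2) = (k)*(k^2 - 6*k + 8) = k*(k - 4)*(k - 2)
(3) = (n + 3)*(n^4 - 7*n^3 + 10*n^2) = n*(n + 3)*(n^3 - 7*n^2 + 10*n) = n*(n - 2)*(n + 3)*(n^2 - 5*n) = n^2*(n - 2)*(n + 3)*(n - 5)
(4) = (y - 4)*(y^2 + y - 12) = (y - 4)*(y - 3)*(y + 4)
(5) = (o - 1)*(o^2 - 1) = (o - 1)*(o + 1)*(o - 1)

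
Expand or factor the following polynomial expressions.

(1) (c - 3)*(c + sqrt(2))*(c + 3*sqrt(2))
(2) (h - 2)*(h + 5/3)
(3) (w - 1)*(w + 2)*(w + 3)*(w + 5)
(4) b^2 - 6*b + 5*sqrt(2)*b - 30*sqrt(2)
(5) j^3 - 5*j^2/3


(1) = c^3 - 3*c^2 + 4*sqrt(2)*c^2 - 12*sqrt(2)*c + 6*c - 18
(2) = h^2 - h/3 - 10/3
(3) = w^4 + 9*w^3 + 21*w^2 - w - 30
(4) = (b - 6)*(b + 5*sqrt(2))
(5) = j^2*(j - 5/3)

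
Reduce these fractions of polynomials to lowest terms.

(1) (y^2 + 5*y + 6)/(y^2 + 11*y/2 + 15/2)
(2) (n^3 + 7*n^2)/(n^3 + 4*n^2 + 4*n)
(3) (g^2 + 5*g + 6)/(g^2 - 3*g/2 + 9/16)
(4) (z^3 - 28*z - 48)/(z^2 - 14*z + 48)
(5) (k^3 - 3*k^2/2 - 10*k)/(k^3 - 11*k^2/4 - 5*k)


(1) = (2*y + 4)/(2*y + 5)
(2) = (n^2 + 7*n)/(n^2 + 4*n + 4)
(3) = (16*g^2 + 80*g + 96)/(16*g^2 - 24*g + 9)
(4) = (z^2 + 6*z + 8)/(z - 8)
(5) = (4*k + 10)/(4*k + 5)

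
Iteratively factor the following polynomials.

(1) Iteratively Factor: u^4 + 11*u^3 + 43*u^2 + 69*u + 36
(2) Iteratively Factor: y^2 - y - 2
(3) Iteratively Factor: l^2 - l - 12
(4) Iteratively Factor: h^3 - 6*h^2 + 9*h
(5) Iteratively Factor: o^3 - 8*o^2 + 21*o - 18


(1) = (u + 4)*(u^3 + 7*u^2 + 15*u + 9) = (u + 3)*(u + 4)*(u^2 + 4*u + 3) = (u + 3)^2*(u + 4)*(u + 1)
(2) = (y + 1)*(y - 2)
(3) = (l - 4)*(l + 3)
(4) = (h - 3)*(h^2 - 3*h) = (h - 3)^2*(h)
(5) = (o - 3)*(o^2 - 5*o + 6) = (o - 3)^2*(o - 2)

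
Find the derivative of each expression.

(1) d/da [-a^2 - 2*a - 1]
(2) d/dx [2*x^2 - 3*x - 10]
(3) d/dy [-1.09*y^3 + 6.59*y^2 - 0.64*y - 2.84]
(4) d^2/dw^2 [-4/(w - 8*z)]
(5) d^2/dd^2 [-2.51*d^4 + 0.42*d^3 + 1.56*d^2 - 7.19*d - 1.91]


(1) = -2*a - 2
(2) = 4*x - 3
(3) = -3.27*y^2 + 13.18*y - 0.64
(4) = -8/(w - 8*z)^3
(5) = -30.12*d^2 + 2.52*d + 3.12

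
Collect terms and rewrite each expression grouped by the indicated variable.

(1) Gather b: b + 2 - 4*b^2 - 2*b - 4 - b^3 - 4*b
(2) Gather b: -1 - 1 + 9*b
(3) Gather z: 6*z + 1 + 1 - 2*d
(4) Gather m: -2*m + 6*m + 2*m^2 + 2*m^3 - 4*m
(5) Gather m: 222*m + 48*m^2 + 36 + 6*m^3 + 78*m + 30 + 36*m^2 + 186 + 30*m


(1) = -b^3 - 4*b^2 - 5*b - 2
(2) = 9*b - 2
(3) = -2*d + 6*z + 2
(4) = 2*m^3 + 2*m^2
(5) = 6*m^3 + 84*m^2 + 330*m + 252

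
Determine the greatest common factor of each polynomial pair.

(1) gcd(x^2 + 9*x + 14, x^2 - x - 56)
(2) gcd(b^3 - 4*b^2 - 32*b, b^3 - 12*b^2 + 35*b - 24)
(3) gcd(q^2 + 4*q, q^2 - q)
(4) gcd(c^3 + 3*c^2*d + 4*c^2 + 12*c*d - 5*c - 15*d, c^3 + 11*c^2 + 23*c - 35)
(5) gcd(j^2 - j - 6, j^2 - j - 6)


(1) = gcd((x + 2)*(x + 7), (x - 8)*(x + 7)) = x + 7
(2) = b - 8
(3) = q
(4) = c^2 + 4*c - 5
(5) = j^2 - j - 6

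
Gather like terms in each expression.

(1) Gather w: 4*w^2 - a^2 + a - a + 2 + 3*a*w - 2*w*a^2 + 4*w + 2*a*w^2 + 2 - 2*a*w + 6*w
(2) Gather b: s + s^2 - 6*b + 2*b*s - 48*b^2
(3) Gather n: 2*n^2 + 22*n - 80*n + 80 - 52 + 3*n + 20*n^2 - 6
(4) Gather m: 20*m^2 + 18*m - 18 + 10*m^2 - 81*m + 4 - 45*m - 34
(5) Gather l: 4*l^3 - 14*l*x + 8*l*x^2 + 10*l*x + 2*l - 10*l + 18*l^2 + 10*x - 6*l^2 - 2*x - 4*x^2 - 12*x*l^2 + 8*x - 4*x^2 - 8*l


(1) = -a^2 + w^2*(2*a + 4) + w*(-2*a^2 + a + 10) + 4
(2) = -48*b^2 + b*(2*s - 6) + s^2 + s
(3) = 22*n^2 - 55*n + 22
(4) = 30*m^2 - 108*m - 48
(5) = 4*l^3 + l^2*(12 - 12*x) + l*(8*x^2 - 4*x - 16) - 8*x^2 + 16*x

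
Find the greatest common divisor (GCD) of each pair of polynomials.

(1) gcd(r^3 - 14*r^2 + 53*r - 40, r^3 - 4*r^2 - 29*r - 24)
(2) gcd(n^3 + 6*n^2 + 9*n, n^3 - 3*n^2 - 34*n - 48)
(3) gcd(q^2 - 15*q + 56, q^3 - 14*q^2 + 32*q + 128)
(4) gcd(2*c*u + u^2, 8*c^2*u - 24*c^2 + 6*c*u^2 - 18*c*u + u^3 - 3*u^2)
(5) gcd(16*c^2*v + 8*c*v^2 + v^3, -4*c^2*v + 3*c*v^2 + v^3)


(1) = r - 8
(2) = gcd(n*(n + 3)^2, (n - 8)*(n + 2)*(n + 3)) = n + 3
(3) = gcd((q - 8)*(q - 7), (q - 8)^2*(q + 2)) = q - 8
(4) = gcd(u*(2*c + u), (2*c + u)*(4*c + u)*(u - 3)) = 2*c + u
(5) = 4*c*v + v^2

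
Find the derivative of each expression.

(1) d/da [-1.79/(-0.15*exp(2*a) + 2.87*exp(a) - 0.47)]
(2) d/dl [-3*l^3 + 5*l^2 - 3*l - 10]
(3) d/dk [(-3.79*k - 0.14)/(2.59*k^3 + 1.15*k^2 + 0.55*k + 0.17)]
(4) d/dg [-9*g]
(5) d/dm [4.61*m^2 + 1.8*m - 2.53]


(1) = (5.1373 - 0.537*exp(a))*exp(a)/(0.15*exp(2*a) - 2.87*exp(a) + 0.47)^2
(2) = -9*l^2 + 10*l - 3
(3) = (19.6322*k^3 + 5.4463*k^2 + 0.322*k - 0.5673)/(6.7081*k^6 + 5.957*k^5 + 4.1715*k^4 + 2.1456*k^3 + 0.6935*k^2 + 0.187*k + 0.0289)
(4) = -9
(5) = 9.22*m + 1.8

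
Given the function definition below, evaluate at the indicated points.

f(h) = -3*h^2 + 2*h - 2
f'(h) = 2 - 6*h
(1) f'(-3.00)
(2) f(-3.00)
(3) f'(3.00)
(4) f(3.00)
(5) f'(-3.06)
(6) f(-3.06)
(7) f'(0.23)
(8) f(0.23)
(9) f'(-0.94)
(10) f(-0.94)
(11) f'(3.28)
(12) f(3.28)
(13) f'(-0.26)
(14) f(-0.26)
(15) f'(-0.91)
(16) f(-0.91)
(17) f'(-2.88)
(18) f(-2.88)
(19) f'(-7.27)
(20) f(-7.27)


(1) = 20.00
(2) = -35.00
(3) = -16.00
(4) = -23.00
(5) = 20.36
(6) = -36.21
(7) = 0.62
(8) = -1.70
(9) = 7.64
(10) = -6.53
(11) = -17.68
(12) = -27.72
(13) = 3.56
(14) = -2.72
(15) = 7.46
(16) = -6.30
(17) = 19.28
(18) = -32.64
(19) = 45.62
(20) = -175.10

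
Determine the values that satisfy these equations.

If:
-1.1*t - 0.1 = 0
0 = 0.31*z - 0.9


Then:
t = -0.09
z = 2.90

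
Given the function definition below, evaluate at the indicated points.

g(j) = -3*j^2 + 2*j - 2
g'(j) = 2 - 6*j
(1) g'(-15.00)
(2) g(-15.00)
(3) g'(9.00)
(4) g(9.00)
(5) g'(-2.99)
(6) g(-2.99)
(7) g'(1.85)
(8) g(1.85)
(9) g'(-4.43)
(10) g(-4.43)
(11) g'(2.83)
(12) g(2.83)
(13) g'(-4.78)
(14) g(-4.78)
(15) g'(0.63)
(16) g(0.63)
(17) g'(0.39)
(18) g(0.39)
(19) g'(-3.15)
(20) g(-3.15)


(1) = 92.00
(2) = -707.00
(3) = -52.00
(4) = -227.00
(5) = 19.94
(6) = -34.80
(7) = -9.10
(8) = -8.57
(9) = 28.58
(10) = -69.73
(11) = -14.98
(12) = -20.37
(13) = 30.68
(14) = -80.11
(15) = -1.78
(16) = -1.93
(17) = -0.34
(18) = -1.68
(19) = 20.90
(20) = -38.07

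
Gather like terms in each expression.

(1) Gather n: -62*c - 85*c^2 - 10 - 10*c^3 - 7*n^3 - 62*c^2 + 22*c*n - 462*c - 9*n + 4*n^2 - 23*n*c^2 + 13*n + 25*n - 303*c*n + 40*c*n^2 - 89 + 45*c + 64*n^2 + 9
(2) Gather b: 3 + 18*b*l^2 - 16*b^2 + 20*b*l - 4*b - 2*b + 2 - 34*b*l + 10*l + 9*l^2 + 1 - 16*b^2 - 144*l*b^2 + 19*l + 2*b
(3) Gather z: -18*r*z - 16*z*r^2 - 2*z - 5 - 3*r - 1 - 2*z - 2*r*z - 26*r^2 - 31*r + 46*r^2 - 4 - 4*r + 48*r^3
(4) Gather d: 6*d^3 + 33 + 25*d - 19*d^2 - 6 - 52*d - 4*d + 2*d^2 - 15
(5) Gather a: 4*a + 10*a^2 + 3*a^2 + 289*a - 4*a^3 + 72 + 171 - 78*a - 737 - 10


(1) = -10*c^3 - 147*c^2 - 479*c - 7*n^3 + n^2*(40*c + 68) + n*(-23*c^2 - 281*c + 29) - 90
(2) = b^2*(-144*l - 32) + b*(18*l^2 - 14*l - 4) + 9*l^2 + 29*l + 6
(3) = 48*r^3 + 20*r^2 - 38*r + z*(-16*r^2 - 20*r - 4) - 10
(4) = 6*d^3 - 17*d^2 - 31*d + 12
(5) = -4*a^3 + 13*a^2 + 215*a - 504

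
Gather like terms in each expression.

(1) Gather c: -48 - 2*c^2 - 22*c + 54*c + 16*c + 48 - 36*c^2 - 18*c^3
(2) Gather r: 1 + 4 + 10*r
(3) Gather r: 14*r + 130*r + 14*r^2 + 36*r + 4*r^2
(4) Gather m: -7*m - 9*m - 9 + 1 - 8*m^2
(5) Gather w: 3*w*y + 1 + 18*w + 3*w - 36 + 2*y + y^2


(1) = -18*c^3 - 38*c^2 + 48*c
(2) = 10*r + 5
(3) = 18*r^2 + 180*r
(4) = -8*m^2 - 16*m - 8
(5) = w*(3*y + 21) + y^2 + 2*y - 35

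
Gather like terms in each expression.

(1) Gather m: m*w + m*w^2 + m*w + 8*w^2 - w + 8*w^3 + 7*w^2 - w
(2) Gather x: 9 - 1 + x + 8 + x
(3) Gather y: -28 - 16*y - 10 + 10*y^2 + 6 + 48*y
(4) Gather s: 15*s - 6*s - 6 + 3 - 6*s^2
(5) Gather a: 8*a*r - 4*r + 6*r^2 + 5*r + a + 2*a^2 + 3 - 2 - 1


(1) = m*(w^2 + 2*w) + 8*w^3 + 15*w^2 - 2*w
(2) = 2*x + 16
(3) = 10*y^2 + 32*y - 32
(4) = -6*s^2 + 9*s - 3
(5) = 2*a^2 + a*(8*r + 1) + 6*r^2 + r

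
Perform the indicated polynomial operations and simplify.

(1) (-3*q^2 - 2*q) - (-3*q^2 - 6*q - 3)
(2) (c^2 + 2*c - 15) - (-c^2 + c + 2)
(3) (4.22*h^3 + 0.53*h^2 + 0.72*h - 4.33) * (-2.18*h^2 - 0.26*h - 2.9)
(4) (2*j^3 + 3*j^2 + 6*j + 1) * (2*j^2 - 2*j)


(1) = 4*q + 3
(2) = 2*c^2 + c - 17
(3) = -9.1996*h^5 - 2.2526*h^4 - 13.9454*h^3 + 7.7152*h^2 - 0.9622*h + 12.557
(4) = 4*j^5 + 2*j^4 + 6*j^3 - 10*j^2 - 2*j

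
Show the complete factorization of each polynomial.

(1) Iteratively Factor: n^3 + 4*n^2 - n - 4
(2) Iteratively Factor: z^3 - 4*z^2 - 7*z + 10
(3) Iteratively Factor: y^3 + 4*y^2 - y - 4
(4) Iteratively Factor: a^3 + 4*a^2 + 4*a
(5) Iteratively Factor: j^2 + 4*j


(1) = (n - 1)*(n^2 + 5*n + 4) = (n - 1)*(n + 4)*(n + 1)
(2) = (z - 1)*(z^2 - 3*z - 10) = (z - 5)*(z - 1)*(z + 2)
(3) = (y + 4)*(y^2 - 1) = (y - 1)*(y + 4)*(y + 1)
(4) = (a + 2)*(a^2 + 2*a) = (a + 2)^2*(a)
(5) = (j + 4)*(j)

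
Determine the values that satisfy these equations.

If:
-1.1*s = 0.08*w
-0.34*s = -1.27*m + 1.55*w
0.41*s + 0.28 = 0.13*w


Then:
m = 2.10
s = -0.13
w = 1.75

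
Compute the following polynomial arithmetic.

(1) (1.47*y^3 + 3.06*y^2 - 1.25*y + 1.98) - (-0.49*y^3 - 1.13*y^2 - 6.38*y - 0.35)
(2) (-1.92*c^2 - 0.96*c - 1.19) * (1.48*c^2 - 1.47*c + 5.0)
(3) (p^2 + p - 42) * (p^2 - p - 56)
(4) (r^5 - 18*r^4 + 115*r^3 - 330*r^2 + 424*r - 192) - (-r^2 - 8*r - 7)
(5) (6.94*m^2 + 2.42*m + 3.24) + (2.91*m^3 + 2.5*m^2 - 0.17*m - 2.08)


(1) = 1.96*y^3 + 4.19*y^2 + 5.13*y + 2.33
(2) = -2.8416*c^4 + 1.4016*c^3 - 9.95*c^2 - 3.0507*c - 5.95
(3) = p^4 - 99*p^2 - 14*p + 2352
(4) = r^5 - 18*r^4 + 115*r^3 - 329*r^2 + 432*r - 185
(5) = 2.91*m^3 + 9.44*m^2 + 2.25*m + 1.16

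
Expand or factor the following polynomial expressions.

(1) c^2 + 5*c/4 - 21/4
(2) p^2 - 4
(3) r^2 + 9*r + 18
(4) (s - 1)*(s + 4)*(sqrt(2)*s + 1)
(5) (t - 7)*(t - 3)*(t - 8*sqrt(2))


(1) = (c - 7/4)*(c + 3)
(2) = (p - 2)*(p + 2)
(3) = (r + 3)*(r + 6)
(4) = sqrt(2)*s^3 + s^2 + 3*sqrt(2)*s^2 - 4*sqrt(2)*s + 3*s - 4
(5) = t^3 - 8*sqrt(2)*t^2 - 10*t^2 + 21*t + 80*sqrt(2)*t - 168*sqrt(2)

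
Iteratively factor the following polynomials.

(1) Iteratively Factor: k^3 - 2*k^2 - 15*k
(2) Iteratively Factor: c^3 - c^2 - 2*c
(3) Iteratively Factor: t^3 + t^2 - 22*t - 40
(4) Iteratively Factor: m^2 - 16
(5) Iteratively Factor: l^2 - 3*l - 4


(1) = (k + 3)*(k^2 - 5*k) = (k - 5)*(k + 3)*(k)
(2) = (c)*(c^2 - c - 2) = c*(c + 1)*(c - 2)
(3) = (t + 2)*(t^2 - t - 20) = (t - 5)*(t + 2)*(t + 4)
(4) = (m + 4)*(m - 4)
(5) = (l - 4)*(l + 1)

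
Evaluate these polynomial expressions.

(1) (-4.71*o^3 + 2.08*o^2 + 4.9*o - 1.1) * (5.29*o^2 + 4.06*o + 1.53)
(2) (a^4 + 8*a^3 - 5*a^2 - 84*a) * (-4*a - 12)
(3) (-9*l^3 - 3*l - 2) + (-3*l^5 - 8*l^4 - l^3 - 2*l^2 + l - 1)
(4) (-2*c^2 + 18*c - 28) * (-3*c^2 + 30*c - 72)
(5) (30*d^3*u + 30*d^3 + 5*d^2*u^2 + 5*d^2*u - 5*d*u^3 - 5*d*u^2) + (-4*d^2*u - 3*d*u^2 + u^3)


(1) = -24.9159*o^5 - 8.1194*o^4 + 27.1595*o^3 + 17.2574*o^2 + 3.031*o - 1.683
(2) = -4*a^5 - 44*a^4 - 76*a^3 + 396*a^2 + 1008*a
(3) = -3*l^5 - 8*l^4 - 10*l^3 - 2*l^2 - 2*l - 3
(4) = 6*c^4 - 114*c^3 + 768*c^2 - 2136*c + 2016
(5) = 30*d^3*u + 30*d^3 + 5*d^2*u^2 + d^2*u - 5*d*u^3 - 8*d*u^2 + u^3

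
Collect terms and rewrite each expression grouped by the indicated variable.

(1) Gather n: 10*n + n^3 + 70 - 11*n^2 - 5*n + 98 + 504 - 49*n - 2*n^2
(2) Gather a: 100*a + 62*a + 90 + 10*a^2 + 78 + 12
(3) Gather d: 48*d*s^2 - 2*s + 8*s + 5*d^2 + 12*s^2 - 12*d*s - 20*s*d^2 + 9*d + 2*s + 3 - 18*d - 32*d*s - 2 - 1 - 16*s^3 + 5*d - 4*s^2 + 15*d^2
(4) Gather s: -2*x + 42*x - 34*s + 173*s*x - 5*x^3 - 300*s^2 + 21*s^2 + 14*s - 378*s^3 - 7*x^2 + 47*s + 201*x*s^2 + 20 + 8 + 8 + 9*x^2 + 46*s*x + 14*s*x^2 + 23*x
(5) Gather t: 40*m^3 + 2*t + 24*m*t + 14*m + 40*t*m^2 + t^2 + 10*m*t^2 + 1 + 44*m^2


(1) = n^3 - 13*n^2 - 44*n + 672
(2) = 10*a^2 + 162*a + 180
(3) = d^2*(20 - 20*s) + d*(48*s^2 - 44*s - 4) - 16*s^3 + 8*s^2 + 8*s
(4) = -378*s^3 + s^2*(201*x - 279) + s*(14*x^2 + 219*x + 27) - 5*x^3 + 2*x^2 + 63*x + 36
(5) = 40*m^3 + 44*m^2 + 14*m + t^2*(10*m + 1) + t*(40*m^2 + 24*m + 2) + 1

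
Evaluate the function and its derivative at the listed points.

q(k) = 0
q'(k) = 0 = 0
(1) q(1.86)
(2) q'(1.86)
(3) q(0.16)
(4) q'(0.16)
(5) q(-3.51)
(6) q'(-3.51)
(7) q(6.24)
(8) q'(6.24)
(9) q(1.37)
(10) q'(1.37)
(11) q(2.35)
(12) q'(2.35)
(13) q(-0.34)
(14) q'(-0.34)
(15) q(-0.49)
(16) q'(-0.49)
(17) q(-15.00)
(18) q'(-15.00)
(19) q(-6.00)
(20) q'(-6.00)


(1) = 0.00
(2) = 0.00
(3) = 0.00
(4) = 0.00
(5) = 0.00
(6) = 0.00
(7) = 0.00
(8) = 0.00
(9) = 0.00
(10) = 0.00
(11) = 0.00
(12) = 0.00
(13) = 0.00
(14) = 0.00
(15) = 0.00
(16) = 0.00
(17) = 0.00
(18) = 0.00
(19) = 0.00
(20) = 0.00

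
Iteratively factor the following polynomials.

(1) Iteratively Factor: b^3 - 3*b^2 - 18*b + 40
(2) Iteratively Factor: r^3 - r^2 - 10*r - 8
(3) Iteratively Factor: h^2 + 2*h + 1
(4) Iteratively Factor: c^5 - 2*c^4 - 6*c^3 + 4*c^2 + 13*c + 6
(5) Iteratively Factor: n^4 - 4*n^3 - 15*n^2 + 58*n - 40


(1) = (b - 2)*(b^2 - b - 20) = (b - 2)*(b + 4)*(b - 5)
(2) = (r - 4)*(r^2 + 3*r + 2) = (r - 4)*(r + 1)*(r + 2)
(3) = (h + 1)*(h + 1)
(4) = (c + 1)*(c^4 - 3*c^3 - 3*c^2 + 7*c + 6) = (c - 3)*(c + 1)*(c^3 - 3*c - 2) = (c - 3)*(c + 1)^2*(c^2 - c - 2) = (c - 3)*(c + 1)^3*(c - 2)
(5) = (n - 5)*(n^3 + n^2 - 10*n + 8) = (n - 5)*(n - 2)*(n^2 + 3*n - 4) = (n - 5)*(n - 2)*(n + 4)*(n - 1)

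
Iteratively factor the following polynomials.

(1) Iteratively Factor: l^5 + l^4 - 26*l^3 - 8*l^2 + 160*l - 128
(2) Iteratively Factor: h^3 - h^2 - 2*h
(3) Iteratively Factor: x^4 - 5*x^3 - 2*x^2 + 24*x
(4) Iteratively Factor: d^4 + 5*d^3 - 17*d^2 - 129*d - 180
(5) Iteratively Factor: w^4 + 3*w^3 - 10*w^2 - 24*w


(1) = (l - 2)*(l^4 + 3*l^3 - 20*l^2 - 48*l + 64) = (l - 2)*(l + 4)*(l^3 - l^2 - 16*l + 16) = (l - 2)*(l - 1)*(l + 4)*(l^2 - 16) = (l - 2)*(l - 1)*(l + 4)^2*(l - 4)
(2) = (h - 2)*(h^2 + h) = h*(h - 2)*(h + 1)
(3) = (x - 4)*(x^3 - x^2 - 6*x) = (x - 4)*(x + 2)*(x^2 - 3*x) = x*(x - 4)*(x + 2)*(x - 3)
(4) = (d + 3)*(d^3 + 2*d^2 - 23*d - 60) = (d + 3)^2*(d^2 - d - 20) = (d - 5)*(d + 3)^2*(d + 4)
(5) = (w + 4)*(w^3 - w^2 - 6*w) = (w - 3)*(w + 4)*(w^2 + 2*w) = w*(w - 3)*(w + 4)*(w + 2)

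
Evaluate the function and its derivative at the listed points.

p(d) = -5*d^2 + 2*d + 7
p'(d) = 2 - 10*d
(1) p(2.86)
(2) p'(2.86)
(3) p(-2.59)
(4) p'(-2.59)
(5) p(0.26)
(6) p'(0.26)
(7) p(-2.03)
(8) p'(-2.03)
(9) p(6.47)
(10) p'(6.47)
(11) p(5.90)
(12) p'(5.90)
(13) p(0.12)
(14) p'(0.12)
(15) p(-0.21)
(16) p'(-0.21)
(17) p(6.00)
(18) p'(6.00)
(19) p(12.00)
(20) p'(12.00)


(1) = -28.18
(2) = -26.60
(3) = -31.72
(4) = 27.90
(5) = 7.18
(6) = -0.60
(7) = -17.66
(8) = 22.30
(9) = -189.36
(10) = -62.70
(11) = -155.25
(12) = -57.00
(13) = 7.17
(14) = 0.80
(15) = 6.36
(16) = 4.10
(17) = -161.00
(18) = -58.00
(19) = -689.00
(20) = -118.00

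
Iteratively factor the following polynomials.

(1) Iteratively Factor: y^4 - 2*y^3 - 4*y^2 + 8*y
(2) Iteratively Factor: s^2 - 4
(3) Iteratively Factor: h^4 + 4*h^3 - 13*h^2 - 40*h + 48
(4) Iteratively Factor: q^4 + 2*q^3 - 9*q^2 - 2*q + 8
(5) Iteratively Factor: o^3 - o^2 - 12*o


(1) = (y - 2)*(y^3 - 4*y) = y*(y - 2)*(y^2 - 4) = y*(y - 2)^2*(y + 2)
(2) = (s - 2)*(s + 2)
(3) = (h + 4)*(h^3 - 13*h + 12) = (h - 3)*(h + 4)*(h^2 + 3*h - 4) = (h - 3)*(h - 1)*(h + 4)*(h + 4)
(4) = (q - 2)*(q^3 + 4*q^2 - q - 4) = (q - 2)*(q + 1)*(q^2 + 3*q - 4) = (q - 2)*(q - 1)*(q + 1)*(q + 4)
(5) = (o + 3)*(o^2 - 4*o) = o*(o + 3)*(o - 4)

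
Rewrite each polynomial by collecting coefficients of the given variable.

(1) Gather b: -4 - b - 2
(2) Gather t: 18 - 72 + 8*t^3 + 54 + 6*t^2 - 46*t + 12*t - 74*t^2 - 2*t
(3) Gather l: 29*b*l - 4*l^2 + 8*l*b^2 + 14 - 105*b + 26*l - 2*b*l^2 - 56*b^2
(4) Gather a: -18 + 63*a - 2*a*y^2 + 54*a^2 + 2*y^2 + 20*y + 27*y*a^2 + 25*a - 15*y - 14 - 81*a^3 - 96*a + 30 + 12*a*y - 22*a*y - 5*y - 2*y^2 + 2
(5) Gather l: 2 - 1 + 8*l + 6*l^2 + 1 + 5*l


(1) = -b - 6
(2) = 8*t^3 - 68*t^2 - 36*t
(3) = -56*b^2 - 105*b + l^2*(-2*b - 4) + l*(8*b^2 + 29*b + 26) + 14
(4) = -81*a^3 + a^2*(27*y + 54) + a*(-2*y^2 - 10*y - 8)
(5) = 6*l^2 + 13*l + 2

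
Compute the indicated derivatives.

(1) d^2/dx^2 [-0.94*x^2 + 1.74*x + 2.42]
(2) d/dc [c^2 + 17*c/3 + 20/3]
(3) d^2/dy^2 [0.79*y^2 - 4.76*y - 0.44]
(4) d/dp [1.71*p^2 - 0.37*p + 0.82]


(1) = -1.88000000000000
(2) = 2*c + 17/3
(3) = 1.58000000000000
(4) = 3.42*p - 0.37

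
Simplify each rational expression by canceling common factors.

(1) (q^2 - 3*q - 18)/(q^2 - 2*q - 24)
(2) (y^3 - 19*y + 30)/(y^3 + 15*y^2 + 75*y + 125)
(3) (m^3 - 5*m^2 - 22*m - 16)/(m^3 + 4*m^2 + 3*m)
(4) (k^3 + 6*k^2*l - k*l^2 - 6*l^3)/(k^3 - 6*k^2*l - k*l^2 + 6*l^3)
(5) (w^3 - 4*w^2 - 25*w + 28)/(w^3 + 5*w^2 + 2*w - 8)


(1) = (q + 3)/(q + 4)
(2) = (y^2 - 5*y + 6)/(y^2 + 10*y + 25)
(3) = (m^2 - 6*m - 16)/(m^2 + 3*m)
(4) = (k + 6*l)/(k - 6*l)
(5) = (w - 7)/(w + 2)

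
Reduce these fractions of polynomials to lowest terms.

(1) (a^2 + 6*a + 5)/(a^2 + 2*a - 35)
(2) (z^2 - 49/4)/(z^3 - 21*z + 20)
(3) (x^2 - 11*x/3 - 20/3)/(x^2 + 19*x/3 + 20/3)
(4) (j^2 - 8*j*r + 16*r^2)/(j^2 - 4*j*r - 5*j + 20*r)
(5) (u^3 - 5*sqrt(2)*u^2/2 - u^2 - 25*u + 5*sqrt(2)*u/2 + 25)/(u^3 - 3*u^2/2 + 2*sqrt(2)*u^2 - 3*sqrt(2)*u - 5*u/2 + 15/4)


(1) = (a^2 + 6*a + 5)/(a^2 + 2*a - 35)
(2) = (4*z^2 - 49)/(4*z^3 - 84*z + 80)
(3) = (x - 5)/(x + 5)
(4) = (j - 4*r)/(j - 5)
(5) = (8*u^2 + u*(-40*sqrt(2) - 8) + 40*sqrt(2))/(8*u^2 + u*(-12 - 4*sqrt(2)) + 6*sqrt(2))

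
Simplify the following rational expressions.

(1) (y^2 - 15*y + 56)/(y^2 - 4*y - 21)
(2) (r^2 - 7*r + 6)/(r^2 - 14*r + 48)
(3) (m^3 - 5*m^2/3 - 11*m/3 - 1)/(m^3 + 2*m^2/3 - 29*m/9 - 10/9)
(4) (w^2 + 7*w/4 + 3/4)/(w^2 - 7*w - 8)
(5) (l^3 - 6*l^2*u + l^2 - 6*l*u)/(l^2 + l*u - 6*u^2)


(1) = (y - 8)/(y + 3)
(2) = (r - 1)/(r - 8)
(3) = (3*m^2 - 6*m - 9)/(3*m^2 + m - 10)
(4) = (4*w + 3)/(4*w - 32)
(5) = (-l^3 + 6*l^2*u - l^2 + 6*l*u)/(-l^2 - l*u + 6*u^2)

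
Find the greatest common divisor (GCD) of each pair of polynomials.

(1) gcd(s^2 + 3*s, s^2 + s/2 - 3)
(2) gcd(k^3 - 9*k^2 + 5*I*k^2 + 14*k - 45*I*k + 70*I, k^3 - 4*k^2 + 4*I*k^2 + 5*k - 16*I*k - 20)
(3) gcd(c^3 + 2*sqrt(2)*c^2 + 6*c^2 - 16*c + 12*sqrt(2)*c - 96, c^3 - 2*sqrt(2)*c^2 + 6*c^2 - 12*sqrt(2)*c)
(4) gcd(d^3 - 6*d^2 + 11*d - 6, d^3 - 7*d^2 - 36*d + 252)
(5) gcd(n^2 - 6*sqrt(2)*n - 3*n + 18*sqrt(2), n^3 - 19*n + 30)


(1) = gcd(s*(s + 3), (s - 3/2)*(s + 2)) = 1
(2) = gcd((k - 7)*(k - 2)*(k + 5*I), (k - 4)*(k - I)*(k + 5*I)) = k + 5*I
(3) = gcd((c + 6)*(c - 2*sqrt(2))*(c + 4*sqrt(2)), c*(c + 6)*(c - 2*sqrt(2))) = c^2 + c*(6 - 2*sqrt(2)) - 12*sqrt(2)
(4) = gcd((d - 3)*(d - 2)*(d - 1), (d - 7)*(d - 6)*(d + 6)) = 1
(5) = gcd((n - 3)*(n - 6*sqrt(2)), (n - 3)*(n - 2)*(n + 5)) = n - 3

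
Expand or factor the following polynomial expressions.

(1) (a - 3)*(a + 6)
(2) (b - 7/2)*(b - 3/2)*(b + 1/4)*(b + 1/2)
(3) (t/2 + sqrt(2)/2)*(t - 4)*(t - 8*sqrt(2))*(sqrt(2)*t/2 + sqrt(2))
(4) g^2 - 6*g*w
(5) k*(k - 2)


(1) = a^2 + 3*a - 18
(2) = b^4 - 17*b^3/4 + 13*b^2/8 + 53*b/16 + 21/32
(3) = sqrt(2)*t^4/4 - 7*t^3/2 - sqrt(2)*t^3/2 - 6*sqrt(2)*t^2 + 7*t^2 + 8*sqrt(2)*t + 28*t + 32*sqrt(2)
(4) = g*(g - 6*w)
(5) = k^2 - 2*k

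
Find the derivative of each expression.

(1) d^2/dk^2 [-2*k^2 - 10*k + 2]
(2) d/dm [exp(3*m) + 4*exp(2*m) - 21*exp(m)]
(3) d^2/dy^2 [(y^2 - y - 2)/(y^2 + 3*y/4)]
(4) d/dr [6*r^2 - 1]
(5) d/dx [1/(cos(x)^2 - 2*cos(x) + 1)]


(1) = -4
(2) = (3*exp(2*m) + 8*exp(m) - 21)*exp(m)
(3) = 16*(-14*y^3 - 48*y^2 - 36*y - 9)/(y^3*(64*y^3 + 144*y^2 + 108*y + 27))
(4) = 12*r
(5) = 2*sin(x)/(cos(x) - 1)^3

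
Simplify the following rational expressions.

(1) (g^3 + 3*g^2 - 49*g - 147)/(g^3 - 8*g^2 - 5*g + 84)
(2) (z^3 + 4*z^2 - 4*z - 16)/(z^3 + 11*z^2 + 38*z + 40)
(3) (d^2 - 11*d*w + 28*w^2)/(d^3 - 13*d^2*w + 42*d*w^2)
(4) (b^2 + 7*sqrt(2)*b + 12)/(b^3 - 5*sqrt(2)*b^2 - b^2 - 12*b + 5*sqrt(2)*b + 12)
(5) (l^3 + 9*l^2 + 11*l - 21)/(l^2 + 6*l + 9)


(1) = (g + 7)/(g - 4)
(2) = (z - 2)/(z + 5)
(3) = (-d + 4*w)/(-d^2 + 6*d*w)
(4) = (b + 6*sqrt(2))/(b^2 + b*(-6*sqrt(2) - 1) + 6*sqrt(2))
(5) = (l^2 + 6*l - 7)/(l + 3)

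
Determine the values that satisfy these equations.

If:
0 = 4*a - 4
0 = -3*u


Then:
a = 1
u = 0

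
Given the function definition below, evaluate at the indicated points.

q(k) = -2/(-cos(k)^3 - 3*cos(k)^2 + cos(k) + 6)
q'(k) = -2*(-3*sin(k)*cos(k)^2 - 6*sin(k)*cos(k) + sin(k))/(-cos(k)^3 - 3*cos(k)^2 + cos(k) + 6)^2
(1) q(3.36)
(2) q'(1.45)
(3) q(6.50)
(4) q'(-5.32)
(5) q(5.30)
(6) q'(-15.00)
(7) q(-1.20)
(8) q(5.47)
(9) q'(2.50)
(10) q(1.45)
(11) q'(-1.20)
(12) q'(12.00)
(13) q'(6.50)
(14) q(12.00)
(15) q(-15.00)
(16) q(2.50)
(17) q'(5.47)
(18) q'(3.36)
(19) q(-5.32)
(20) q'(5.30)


(1) = -0.65
(2) = -0.01
(3) = -0.63
(4) = 0.19
(5) = -0.37
(6) = 0.32
(7) = -0.34
(8) = -0.40
(9) = -0.32
(10) = -0.33
(11) = -0.08
(12) = -0.39
(13) = 0.33
(14) = -0.49
(15) = -0.51
(16) = -0.53
(17) = -0.27
(18) = 0.18
(19) = -0.37
(20) = -0.18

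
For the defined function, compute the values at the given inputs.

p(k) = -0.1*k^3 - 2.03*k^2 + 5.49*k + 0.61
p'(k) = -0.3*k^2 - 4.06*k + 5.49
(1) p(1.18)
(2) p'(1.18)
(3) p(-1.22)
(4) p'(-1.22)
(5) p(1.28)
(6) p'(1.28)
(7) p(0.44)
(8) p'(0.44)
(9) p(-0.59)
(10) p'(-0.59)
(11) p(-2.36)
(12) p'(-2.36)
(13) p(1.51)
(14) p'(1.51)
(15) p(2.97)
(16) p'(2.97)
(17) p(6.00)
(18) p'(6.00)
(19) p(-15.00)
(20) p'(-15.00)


(1) = 4.10
(2) = 0.28
(3) = -8.93
(4) = 10.00
(5) = 4.10
(6) = -0.20
(7) = 2.62
(8) = 3.65
(9) = -3.32
(10) = 7.78
(11) = -22.34
(12) = 13.40
(13) = 3.93
(14) = -1.32
(15) = -3.61
(16) = -9.21
(17) = -61.13
(18) = -29.67
(19) = -200.99
(20) = -1.11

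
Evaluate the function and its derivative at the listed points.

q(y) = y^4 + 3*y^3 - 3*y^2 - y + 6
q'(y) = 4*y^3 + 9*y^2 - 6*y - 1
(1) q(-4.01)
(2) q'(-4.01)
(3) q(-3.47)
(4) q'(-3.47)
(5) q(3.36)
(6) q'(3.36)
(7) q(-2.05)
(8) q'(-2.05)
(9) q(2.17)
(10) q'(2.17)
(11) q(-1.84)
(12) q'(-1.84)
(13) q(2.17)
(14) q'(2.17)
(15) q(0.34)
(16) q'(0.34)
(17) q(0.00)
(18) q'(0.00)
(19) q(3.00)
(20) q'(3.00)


(1) = 26.90
(2) = -90.14
(3) = -7.02
(4) = -38.94
(5) = 210.03
(6) = 232.18
(7) = -12.74
(8) = 14.66
(9) = 42.53
(10) = 69.23
(11) = -9.54
(12) = 15.59
(13) = 42.53
(14) = 69.23
(15) = 5.44
(16) = -1.84
(17) = 6.00
(18) = -1.00
(19) = 138.00
(20) = 170.00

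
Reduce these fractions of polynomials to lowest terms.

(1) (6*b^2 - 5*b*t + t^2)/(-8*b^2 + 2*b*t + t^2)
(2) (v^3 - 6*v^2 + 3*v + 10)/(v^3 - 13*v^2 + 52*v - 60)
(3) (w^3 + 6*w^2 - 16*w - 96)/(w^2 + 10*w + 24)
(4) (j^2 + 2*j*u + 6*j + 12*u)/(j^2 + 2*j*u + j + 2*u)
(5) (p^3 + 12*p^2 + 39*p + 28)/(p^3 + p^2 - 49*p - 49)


(1) = (-3*b + t)/(4*b + t)
(2) = (v + 1)/(v - 6)
(3) = w - 4
(4) = (j + 6)/(j + 1)
(5) = (p + 4)/(p - 7)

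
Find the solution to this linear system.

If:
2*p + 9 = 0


Then:
p = -9/2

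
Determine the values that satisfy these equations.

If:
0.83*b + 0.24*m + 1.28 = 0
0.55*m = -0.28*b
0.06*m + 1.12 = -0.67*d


Then:
b = -1.81
d = -1.75
m = 0.92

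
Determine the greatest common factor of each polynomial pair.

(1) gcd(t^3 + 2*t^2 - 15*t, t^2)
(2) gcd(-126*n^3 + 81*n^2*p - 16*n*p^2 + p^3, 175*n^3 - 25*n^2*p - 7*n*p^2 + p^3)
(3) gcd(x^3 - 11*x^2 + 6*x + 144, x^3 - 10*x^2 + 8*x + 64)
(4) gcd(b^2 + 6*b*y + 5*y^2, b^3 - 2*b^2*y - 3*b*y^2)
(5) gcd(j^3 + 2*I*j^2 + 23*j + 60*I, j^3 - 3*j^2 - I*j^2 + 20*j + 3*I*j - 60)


(1) = gcd(t*(t - 3)*(t + 5), t^2) = t
(2) = gcd((-7*n + p)*(-6*n + p)*(-3*n + p), (-7*n + p)*(-5*n + p)*(5*n + p)) = -7*n + p
(3) = gcd((x - 8)*(x - 6)*(x + 3), (x - 8)*(x - 4)*(x + 2)) = x - 8
(4) = b + y
(5) = j^2 - I*j + 20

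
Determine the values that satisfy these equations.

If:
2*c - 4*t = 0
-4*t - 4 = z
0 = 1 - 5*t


Then:
c = 2/5
t = 1/5
z = -24/5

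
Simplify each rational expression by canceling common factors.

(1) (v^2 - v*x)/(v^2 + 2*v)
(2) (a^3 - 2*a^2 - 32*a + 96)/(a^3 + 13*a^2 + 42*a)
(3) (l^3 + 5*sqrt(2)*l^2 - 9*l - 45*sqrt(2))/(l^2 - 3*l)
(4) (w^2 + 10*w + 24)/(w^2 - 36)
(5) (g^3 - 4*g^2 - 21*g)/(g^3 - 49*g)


(1) = (v - x)/(v + 2)
(2) = (a^2 - 8*a + 16)/(a^2 + 7*a)
(3) = (l^2 + l*(3 + 5*sqrt(2)) + 15*sqrt(2))/l
(4) = (w + 4)/(w - 6)
(5) = (g + 3)/(g + 7)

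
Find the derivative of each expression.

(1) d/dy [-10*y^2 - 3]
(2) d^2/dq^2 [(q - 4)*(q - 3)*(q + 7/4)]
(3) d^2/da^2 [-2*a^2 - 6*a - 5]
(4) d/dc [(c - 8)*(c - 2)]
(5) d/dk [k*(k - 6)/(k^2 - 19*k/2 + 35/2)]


(1) = -20*y
(2) = 6*q - 21/2
(3) = -4
(4) = 2*c - 10
(5) = 14*(-k^2 + 10*k - 30)/(4*k^4 - 76*k^3 + 501*k^2 - 1330*k + 1225)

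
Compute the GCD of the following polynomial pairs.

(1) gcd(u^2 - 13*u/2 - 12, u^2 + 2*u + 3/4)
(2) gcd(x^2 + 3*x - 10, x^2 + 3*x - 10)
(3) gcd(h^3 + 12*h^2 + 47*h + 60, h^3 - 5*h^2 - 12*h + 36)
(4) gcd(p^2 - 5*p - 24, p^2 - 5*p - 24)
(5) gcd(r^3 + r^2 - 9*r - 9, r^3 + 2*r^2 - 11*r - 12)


(1) = gcd((u - 8)*(u + 3/2), (u + 1/2)*(u + 3/2)) = u + 3/2
(2) = gcd((x - 2)*(x + 5), (x - 2)*(x + 5)) = x^2 + 3*x - 10
(3) = gcd((h + 3)*(h + 4)*(h + 5), (h - 6)*(h - 2)*(h + 3)) = h + 3
(4) = p^2 - 5*p - 24
(5) = gcd((r - 3)*(r + 1)*(r + 3), (r - 3)*(r + 1)*(r + 4)) = r^2 - 2*r - 3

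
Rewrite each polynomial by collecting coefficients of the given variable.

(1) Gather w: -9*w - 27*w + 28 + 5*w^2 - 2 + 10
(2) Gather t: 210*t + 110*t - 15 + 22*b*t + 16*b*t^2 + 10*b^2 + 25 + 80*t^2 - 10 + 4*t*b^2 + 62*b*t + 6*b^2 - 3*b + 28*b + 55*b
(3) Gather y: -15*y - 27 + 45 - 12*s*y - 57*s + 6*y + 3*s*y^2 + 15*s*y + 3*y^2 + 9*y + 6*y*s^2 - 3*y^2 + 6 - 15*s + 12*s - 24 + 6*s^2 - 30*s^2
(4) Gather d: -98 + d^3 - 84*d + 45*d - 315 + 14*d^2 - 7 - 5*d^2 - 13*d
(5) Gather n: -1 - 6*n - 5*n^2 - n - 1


(1) = 5*w^2 - 36*w + 36
(2) = 16*b^2 + 80*b + t^2*(16*b + 80) + t*(4*b^2 + 84*b + 320)
(3) = -24*s^2 + 3*s*y^2 - 60*s + y*(6*s^2 + 3*s)
(4) = d^3 + 9*d^2 - 52*d - 420
(5) = -5*n^2 - 7*n - 2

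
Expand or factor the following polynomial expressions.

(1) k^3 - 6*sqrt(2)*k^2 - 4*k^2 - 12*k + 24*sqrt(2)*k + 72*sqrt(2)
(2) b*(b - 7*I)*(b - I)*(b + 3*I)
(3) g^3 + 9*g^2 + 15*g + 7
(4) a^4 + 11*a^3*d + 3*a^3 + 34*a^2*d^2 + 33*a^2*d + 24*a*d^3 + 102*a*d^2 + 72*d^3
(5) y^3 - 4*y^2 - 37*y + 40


(1) = (k - 6)*(k + 2)*(k - 6*sqrt(2))
(2) = b^4 - 5*I*b^3 + 17*b^2 - 21*I*b
(3) = (g + 1)^2*(g + 7)
(4) = (a + 3)*(a + d)*(a + 4*d)*(a + 6*d)
(5) = (y - 8)*(y - 1)*(y + 5)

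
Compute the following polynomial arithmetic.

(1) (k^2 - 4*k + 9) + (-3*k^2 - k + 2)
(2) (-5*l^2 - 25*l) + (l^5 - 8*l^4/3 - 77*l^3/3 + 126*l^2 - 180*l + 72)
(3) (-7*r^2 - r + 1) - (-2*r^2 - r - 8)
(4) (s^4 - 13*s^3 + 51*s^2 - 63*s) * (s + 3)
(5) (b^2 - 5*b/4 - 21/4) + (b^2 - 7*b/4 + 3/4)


(1) = -2*k^2 - 5*k + 11
(2) = l^5 - 8*l^4/3 - 77*l^3/3 + 121*l^2 - 205*l + 72
(3) = 9 - 5*r^2
(4) = s^5 - 10*s^4 + 12*s^3 + 90*s^2 - 189*s
(5) = 2*b^2 - 3*b - 9/2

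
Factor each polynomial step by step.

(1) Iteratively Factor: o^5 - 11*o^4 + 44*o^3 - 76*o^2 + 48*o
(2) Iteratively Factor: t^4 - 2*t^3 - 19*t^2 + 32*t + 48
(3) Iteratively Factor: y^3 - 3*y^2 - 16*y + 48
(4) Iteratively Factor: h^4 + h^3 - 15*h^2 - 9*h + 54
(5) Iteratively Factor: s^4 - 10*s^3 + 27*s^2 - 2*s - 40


(1) = (o - 2)*(o^4 - 9*o^3 + 26*o^2 - 24*o) = (o - 2)^2*(o^3 - 7*o^2 + 12*o) = (o - 3)*(o - 2)^2*(o^2 - 4*o) = (o - 4)*(o - 3)*(o - 2)^2*(o)
(2) = (t - 4)*(t^3 + 2*t^2 - 11*t - 12) = (t - 4)*(t - 3)*(t^2 + 5*t + 4) = (t - 4)*(t - 3)*(t + 1)*(t + 4)
(3) = (y - 3)*(y^2 - 16) = (y - 4)*(y - 3)*(y + 4)
(4) = (h - 3)*(h^3 + 4*h^2 - 3*h - 18) = (h - 3)*(h + 3)*(h^2 + h - 6) = (h - 3)*(h + 3)^2*(h - 2)
(5) = (s + 1)*(s^3 - 11*s^2 + 38*s - 40) = (s - 4)*(s + 1)*(s^2 - 7*s + 10) = (s - 4)*(s - 2)*(s + 1)*(s - 5)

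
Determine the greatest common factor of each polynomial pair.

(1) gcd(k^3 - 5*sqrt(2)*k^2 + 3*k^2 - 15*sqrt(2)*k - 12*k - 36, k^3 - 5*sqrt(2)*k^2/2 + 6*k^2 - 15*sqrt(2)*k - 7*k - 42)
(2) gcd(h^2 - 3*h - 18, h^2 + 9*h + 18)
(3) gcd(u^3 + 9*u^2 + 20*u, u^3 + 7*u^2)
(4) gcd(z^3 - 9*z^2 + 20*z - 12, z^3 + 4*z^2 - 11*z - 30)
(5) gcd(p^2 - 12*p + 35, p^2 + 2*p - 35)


(1) = k + sqrt(2)
(2) = h + 3
(3) = gcd(u*(u + 4)*(u + 5), u^2*(u + 7)) = u
(4) = 1
(5) = gcd((p - 7)*(p - 5), (p - 5)*(p + 7)) = p - 5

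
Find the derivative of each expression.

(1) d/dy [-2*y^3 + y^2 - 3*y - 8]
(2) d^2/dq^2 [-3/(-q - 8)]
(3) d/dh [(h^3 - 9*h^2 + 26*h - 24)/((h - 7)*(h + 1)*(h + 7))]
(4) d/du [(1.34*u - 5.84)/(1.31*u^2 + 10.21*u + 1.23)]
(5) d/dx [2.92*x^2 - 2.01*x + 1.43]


(1) = -6*y^2 + 2*y - 3
(2) = 6/(q + 8)^3
(3) = 10*(h^4 - 15*h^3 + 34*h^2 + 93*h - 245)/(h^6 + 2*h^5 - 97*h^4 - 196*h^3 + 2303*h^2 + 4802*h + 2401)
(4) = (-1.7554*u^2 + 15.3008*u + 61.2746)/(1.7161*u^4 + 26.7502*u^3 + 107.4667*u^2 + 25.1166*u + 1.5129)
(5) = 5.84*x - 2.01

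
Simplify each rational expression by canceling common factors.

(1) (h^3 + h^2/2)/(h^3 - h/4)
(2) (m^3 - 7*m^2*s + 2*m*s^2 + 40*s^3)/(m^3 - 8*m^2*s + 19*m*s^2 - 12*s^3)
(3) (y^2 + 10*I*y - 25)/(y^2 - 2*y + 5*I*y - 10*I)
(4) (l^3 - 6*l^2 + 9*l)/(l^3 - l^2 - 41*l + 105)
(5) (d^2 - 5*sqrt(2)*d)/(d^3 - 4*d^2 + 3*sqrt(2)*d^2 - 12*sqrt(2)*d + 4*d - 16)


(1) = 2*h/(2*h - 1)
(2) = (m^2 - 3*m*s - 10*s^2)/(m^2 - 4*m*s + 3*s^2)
(3) = (y + 5*I)/(y - 2)
(4) = (l^2 - 3*l)/(l^2 + 2*l - 35)
(5) = (d^2 - 5*sqrt(2)*d)/(d^3 + d^2*(-4 + 3*sqrt(2)) + d*(4 - 12*sqrt(2)) - 16)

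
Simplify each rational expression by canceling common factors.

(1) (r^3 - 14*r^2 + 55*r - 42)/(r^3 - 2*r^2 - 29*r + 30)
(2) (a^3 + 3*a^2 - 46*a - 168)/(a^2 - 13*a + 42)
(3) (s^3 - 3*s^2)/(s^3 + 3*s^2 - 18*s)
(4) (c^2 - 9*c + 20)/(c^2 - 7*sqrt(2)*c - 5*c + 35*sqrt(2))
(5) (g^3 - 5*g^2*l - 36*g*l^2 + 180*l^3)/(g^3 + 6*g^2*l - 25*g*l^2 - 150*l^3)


(1) = (r - 7)/(r + 5)
(2) = (a^2 + 10*a + 24)/(a - 6)
(3) = s/(s + 6)
(4) = (c - 4)/(c - 7*sqrt(2))
(5) = (g - 6*l)/(g + 5*l)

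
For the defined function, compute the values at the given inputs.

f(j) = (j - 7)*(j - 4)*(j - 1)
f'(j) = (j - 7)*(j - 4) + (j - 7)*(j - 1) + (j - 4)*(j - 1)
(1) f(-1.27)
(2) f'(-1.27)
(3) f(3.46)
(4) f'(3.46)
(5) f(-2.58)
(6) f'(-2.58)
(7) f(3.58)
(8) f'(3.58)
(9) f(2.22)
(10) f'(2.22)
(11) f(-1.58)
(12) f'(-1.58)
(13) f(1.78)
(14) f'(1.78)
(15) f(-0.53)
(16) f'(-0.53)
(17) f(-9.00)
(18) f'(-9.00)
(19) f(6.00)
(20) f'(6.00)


(1) = -98.93
(2) = 74.32
(3) = 4.70
(4) = -8.13
(5) = -225.67
(6) = 120.89
(7) = 3.71
(8) = -8.47
(9) = 10.38
(10) = 0.51
(11) = -123.52
(12) = 84.41
(13) = 9.04
(14) = 5.79
(15) = -52.19
(16) = 52.56
(17) = -2080.00
(18) = 498.00
(19) = -10.00
(20) = 3.00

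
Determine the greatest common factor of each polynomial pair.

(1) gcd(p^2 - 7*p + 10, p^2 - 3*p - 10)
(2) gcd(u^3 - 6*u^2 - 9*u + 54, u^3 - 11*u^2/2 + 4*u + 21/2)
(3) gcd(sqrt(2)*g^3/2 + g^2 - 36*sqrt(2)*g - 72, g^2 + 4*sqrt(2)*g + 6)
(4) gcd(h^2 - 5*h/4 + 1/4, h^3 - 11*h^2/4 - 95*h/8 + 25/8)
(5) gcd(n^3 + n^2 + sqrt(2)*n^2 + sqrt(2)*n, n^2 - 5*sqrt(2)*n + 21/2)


(1) = gcd((p - 5)*(p - 2), (p - 5)*(p + 2)) = p - 5
(2) = gcd((u - 6)*(u - 3)*(u + 3), (u - 7/2)*(u - 3)*(u + 1)) = u - 3
(3) = g + sqrt(2)
(4) = gcd((h - 1)*(h - 1/4), (h - 5)*(h - 1/4)*(h + 5/2)) = h - 1/4
(5) = gcd(n*(n + 1)*(n + sqrt(2)), (n - 7*sqrt(2)/2)*(n - 3*sqrt(2)/2)) = 1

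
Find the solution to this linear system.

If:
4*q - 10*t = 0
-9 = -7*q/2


Then:
q = 18/7
t = 36/35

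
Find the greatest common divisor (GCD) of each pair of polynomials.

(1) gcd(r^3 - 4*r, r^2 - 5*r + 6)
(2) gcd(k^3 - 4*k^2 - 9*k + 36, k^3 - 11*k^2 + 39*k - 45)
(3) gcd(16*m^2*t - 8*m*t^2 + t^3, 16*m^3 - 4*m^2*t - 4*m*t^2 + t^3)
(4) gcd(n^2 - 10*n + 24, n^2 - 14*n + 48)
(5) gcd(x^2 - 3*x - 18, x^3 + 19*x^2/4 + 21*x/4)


(1) = r - 2
(2) = gcd((k - 4)*(k - 3)*(k + 3), (k - 5)*(k - 3)^2) = k - 3
(3) = gcd(t*(-4*m + t)^2, (-4*m + t)*(-2*m + t)*(2*m + t)) = -4*m + t
(4) = n - 6
(5) = gcd((x - 6)*(x + 3), x*(x + 7/4)*(x + 3)) = x + 3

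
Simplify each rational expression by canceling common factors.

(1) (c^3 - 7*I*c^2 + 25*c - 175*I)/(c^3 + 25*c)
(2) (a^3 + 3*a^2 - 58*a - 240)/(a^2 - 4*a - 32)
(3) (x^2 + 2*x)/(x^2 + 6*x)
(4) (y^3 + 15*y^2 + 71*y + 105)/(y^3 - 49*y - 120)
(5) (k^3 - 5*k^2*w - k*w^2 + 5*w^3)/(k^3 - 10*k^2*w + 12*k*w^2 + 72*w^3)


(1) = (c - 7*I)/c
(2) = (a^2 + 11*a + 30)/(a + 4)
(3) = (x + 2)/(x + 6)
(4) = (y + 7)/(y - 8)
(5) = (k^3 - 5*k^2*w - k*w^2 + 5*w^3)/(k^3 - 10*k^2*w + 12*k*w^2 + 72*w^3)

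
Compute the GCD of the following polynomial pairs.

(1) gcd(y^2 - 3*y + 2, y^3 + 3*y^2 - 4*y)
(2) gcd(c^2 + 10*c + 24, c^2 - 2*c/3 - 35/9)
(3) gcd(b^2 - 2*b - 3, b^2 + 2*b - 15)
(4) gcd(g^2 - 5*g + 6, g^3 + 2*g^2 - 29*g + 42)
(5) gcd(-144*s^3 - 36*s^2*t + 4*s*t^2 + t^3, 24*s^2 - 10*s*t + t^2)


(1) = gcd((y - 2)*(y - 1), y*(y - 1)*(y + 4)) = y - 1
(2) = 1
(3) = b - 3
(4) = g^2 - 5*g + 6
(5) = gcd((-6*s + t)*(4*s + t)*(6*s + t), (-6*s + t)*(-4*s + t)) = 6*s - t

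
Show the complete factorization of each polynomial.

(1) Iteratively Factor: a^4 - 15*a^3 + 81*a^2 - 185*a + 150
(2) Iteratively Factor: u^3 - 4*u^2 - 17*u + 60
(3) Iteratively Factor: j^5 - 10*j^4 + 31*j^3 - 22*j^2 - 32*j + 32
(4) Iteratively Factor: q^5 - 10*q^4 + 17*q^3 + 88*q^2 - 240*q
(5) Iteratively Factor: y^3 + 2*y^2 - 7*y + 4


(1) = (a - 3)*(a^3 - 12*a^2 + 45*a - 50) = (a - 5)*(a - 3)*(a^2 - 7*a + 10) = (a - 5)^2*(a - 3)*(a - 2)
(2) = (u - 5)*(u^2 + u - 12) = (u - 5)*(u - 3)*(u + 4)
(3) = (j + 1)*(j^4 - 11*j^3 + 42*j^2 - 64*j + 32) = (j - 4)*(j + 1)*(j^3 - 7*j^2 + 14*j - 8) = (j - 4)*(j - 2)*(j + 1)*(j^2 - 5*j + 4) = (j - 4)^2*(j - 2)*(j + 1)*(j - 1)
(4) = (q - 4)*(q^4 - 6*q^3 - 7*q^2 + 60*q) = (q - 4)^2*(q^3 - 2*q^2 - 15*q) = (q - 4)^2*(q + 3)*(q^2 - 5*q) = q*(q - 4)^2*(q + 3)*(q - 5)
(5) = (y - 1)*(y^2 + 3*y - 4) = (y - 1)^2*(y + 4)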